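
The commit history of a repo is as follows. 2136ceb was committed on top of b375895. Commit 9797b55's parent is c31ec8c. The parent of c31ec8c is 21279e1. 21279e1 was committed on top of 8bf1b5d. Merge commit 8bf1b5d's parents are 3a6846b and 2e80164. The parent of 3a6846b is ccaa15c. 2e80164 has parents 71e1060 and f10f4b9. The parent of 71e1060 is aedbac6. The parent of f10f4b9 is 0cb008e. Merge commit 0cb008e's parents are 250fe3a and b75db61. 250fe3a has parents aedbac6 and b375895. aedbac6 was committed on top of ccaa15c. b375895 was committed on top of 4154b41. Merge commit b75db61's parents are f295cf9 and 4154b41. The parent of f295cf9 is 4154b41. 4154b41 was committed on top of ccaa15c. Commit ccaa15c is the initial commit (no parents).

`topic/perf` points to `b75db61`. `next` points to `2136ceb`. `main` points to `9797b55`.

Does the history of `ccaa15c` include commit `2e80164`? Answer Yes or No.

Ancestors of ccaa15c: {ccaa15c}.
2e80164 is not in that set, so it is not an ancestor of ccaa15c.

No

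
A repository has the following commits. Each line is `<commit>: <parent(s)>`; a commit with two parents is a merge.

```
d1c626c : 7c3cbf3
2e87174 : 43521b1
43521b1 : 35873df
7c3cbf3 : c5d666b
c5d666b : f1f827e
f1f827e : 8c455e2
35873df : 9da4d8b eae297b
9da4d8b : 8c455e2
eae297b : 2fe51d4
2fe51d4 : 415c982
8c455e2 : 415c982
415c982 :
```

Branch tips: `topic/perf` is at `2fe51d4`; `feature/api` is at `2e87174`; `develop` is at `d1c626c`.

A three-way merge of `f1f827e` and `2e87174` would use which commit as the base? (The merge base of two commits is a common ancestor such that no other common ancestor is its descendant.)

8c455e2

Ancestors of f1f827e: {415c982, 8c455e2, f1f827e}.
Ancestors of 2e87174: {2e87174, 2fe51d4, 35873df, 415c982, 43521b1, 8c455e2, 9da4d8b, eae297b}.
Common ancestors: {415c982, 8c455e2}.
Among these, 8c455e2 is not an ancestor of any other common ancestor — it is the merge base.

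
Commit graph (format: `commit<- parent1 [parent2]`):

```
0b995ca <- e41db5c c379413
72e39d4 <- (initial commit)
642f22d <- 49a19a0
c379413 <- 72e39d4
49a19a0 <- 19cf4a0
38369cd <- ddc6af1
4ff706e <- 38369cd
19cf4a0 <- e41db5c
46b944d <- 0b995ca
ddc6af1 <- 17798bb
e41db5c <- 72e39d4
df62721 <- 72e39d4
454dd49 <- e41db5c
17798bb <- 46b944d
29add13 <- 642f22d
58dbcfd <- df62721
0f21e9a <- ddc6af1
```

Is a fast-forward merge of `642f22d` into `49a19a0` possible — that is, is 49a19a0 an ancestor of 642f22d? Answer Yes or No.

A fast-forward from 49a19a0 to 642f22d is possible iff 49a19a0 is an ancestor of 642f22d.
Ancestors of 642f22d: {19cf4a0, 49a19a0, 642f22d, 72e39d4, e41db5c}.
49a19a0 is among them, so fast-forward is possible.

Yes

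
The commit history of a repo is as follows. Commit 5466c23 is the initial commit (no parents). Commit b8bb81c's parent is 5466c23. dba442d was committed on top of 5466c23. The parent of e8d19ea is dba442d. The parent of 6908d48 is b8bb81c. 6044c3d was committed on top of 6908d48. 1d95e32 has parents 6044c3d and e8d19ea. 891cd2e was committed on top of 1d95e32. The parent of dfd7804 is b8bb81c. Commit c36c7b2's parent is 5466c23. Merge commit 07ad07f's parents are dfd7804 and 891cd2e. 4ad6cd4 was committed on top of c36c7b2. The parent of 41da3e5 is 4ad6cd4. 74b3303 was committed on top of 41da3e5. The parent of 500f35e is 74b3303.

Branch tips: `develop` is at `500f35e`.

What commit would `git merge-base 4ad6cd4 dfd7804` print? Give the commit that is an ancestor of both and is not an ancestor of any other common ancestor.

5466c23

Ancestors of 4ad6cd4: {4ad6cd4, 5466c23, c36c7b2}.
Ancestors of dfd7804: {5466c23, b8bb81c, dfd7804}.
Common ancestors: {5466c23}.
The only common ancestor is 5466c23, so it is the merge base.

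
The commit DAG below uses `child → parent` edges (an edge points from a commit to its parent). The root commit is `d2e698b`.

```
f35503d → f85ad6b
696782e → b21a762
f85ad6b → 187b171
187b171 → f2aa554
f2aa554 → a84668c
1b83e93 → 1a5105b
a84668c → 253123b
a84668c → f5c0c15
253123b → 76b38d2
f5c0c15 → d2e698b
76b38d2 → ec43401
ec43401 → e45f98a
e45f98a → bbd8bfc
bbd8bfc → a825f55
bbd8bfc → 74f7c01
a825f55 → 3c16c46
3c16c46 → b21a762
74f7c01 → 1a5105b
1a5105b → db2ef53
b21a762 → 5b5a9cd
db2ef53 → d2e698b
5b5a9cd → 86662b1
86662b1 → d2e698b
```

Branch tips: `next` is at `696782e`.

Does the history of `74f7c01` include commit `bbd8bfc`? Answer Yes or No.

No

Ancestors of 74f7c01: {1a5105b, 74f7c01, d2e698b, db2ef53}.
bbd8bfc is not in that set, so it is not an ancestor of 74f7c01.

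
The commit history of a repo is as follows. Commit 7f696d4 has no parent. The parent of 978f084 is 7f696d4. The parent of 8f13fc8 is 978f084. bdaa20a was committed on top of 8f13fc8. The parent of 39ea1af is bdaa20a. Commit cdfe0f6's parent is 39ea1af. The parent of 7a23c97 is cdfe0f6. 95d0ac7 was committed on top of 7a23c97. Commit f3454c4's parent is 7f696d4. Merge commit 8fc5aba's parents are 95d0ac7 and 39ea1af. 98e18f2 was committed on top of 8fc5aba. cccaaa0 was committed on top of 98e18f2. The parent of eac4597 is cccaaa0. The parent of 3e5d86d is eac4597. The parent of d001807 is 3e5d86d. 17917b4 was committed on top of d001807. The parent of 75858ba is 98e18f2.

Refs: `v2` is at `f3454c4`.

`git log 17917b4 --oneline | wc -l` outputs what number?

15

Walking parent pointers from 17917b4: reachable set = {17917b4, 39ea1af, 3e5d86d, 7a23c97, 7f696d4, 8f13fc8, 8fc5aba, 95d0ac7, 978f084, 98e18f2, bdaa20a, cccaaa0, cdfe0f6, d001807, eac4597}.
That is 15 commits.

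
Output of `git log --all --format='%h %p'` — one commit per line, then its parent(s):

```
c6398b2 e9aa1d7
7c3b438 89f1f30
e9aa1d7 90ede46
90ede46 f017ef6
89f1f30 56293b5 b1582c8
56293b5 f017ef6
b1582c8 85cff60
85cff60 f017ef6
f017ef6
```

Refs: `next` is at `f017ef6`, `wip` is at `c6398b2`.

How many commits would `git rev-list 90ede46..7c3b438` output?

5

Reachable from 7c3b438: {56293b5, 7c3b438, 85cff60, 89f1f30, b1582c8, f017ef6}.
Reachable from 90ede46: {90ede46, f017ef6}.
In 7c3b438's history but not 90ede46's: {56293b5, 7c3b438, 85cff60, 89f1f30, b1582c8} — 5 commits.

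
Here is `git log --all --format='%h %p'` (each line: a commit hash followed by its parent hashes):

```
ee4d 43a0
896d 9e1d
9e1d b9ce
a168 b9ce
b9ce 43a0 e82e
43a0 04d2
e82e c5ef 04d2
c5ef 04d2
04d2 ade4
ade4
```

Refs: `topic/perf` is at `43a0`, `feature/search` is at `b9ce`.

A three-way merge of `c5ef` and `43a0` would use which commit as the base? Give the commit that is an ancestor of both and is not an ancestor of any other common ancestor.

04d2

Ancestors of c5ef: {04d2, ade4, c5ef}.
Ancestors of 43a0: {04d2, 43a0, ade4}.
Common ancestors: {04d2, ade4}.
Among these, 04d2 is not an ancestor of any other common ancestor — it is the merge base.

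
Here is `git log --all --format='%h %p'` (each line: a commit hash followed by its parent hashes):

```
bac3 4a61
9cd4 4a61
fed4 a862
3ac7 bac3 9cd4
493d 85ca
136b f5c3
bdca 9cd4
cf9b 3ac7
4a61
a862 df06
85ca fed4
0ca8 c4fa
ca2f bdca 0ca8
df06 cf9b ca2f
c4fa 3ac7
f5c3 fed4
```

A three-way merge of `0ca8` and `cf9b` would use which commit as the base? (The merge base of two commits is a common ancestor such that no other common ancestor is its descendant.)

Ancestors of 0ca8: {0ca8, 3ac7, 4a61, 9cd4, bac3, c4fa}.
Ancestors of cf9b: {3ac7, 4a61, 9cd4, bac3, cf9b}.
Common ancestors: {3ac7, 4a61, 9cd4, bac3}.
Among these, 3ac7 is not an ancestor of any other common ancestor — it is the merge base.

3ac7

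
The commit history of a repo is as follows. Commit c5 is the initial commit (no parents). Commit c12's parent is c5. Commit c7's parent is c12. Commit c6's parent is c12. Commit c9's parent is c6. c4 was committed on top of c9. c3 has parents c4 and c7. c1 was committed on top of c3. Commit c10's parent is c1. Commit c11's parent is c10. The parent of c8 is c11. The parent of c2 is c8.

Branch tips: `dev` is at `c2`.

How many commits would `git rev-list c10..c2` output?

Reachable from c2: {c1, c10, c11, c12, c2, c3, c4, c5, c6, c7, c8, c9}.
Reachable from c10: {c1, c10, c12, c3, c4, c5, c6, c7, c9}.
In c2's history but not c10's: {c11, c2, c8} — 3 commits.

3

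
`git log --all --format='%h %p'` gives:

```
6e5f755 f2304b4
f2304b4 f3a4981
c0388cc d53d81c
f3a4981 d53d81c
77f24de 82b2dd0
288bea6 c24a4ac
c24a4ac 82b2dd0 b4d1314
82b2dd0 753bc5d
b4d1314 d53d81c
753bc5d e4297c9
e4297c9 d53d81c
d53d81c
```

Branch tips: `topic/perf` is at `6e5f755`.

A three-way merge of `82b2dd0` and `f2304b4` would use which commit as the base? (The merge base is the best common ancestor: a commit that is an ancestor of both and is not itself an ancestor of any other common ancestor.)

Ancestors of 82b2dd0: {753bc5d, 82b2dd0, d53d81c, e4297c9}.
Ancestors of f2304b4: {d53d81c, f2304b4, f3a4981}.
Common ancestors: {d53d81c}.
The only common ancestor is d53d81c, so it is the merge base.

d53d81c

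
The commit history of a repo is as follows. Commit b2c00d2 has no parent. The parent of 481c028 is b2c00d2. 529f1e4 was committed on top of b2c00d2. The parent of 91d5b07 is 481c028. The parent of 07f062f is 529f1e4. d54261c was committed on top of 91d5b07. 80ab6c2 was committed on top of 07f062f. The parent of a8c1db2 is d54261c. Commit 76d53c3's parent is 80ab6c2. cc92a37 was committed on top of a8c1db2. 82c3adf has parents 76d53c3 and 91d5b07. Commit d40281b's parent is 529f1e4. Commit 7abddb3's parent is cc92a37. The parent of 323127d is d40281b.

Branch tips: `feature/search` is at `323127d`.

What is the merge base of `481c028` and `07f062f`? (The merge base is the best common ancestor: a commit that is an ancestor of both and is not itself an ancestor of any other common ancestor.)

b2c00d2

Ancestors of 481c028: {481c028, b2c00d2}.
Ancestors of 07f062f: {07f062f, 529f1e4, b2c00d2}.
Common ancestors: {b2c00d2}.
The only common ancestor is b2c00d2, so it is the merge base.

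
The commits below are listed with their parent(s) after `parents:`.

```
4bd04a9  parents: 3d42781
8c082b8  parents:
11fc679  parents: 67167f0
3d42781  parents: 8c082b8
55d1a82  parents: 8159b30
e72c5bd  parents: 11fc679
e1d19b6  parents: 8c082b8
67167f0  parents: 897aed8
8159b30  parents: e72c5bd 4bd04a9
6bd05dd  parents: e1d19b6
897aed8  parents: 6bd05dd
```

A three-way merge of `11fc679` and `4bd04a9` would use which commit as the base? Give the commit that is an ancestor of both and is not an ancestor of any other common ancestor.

8c082b8

Ancestors of 11fc679: {11fc679, 67167f0, 6bd05dd, 897aed8, 8c082b8, e1d19b6}.
Ancestors of 4bd04a9: {3d42781, 4bd04a9, 8c082b8}.
Common ancestors: {8c082b8}.
The only common ancestor is 8c082b8, so it is the merge base.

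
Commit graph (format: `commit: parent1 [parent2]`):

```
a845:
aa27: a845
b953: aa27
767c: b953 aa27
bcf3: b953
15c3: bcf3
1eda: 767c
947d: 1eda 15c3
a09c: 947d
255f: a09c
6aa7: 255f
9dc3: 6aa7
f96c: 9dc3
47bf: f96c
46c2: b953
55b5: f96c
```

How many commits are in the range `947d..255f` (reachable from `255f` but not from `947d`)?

Reachable from 255f: {15c3, 1eda, 255f, 767c, 947d, a09c, a845, aa27, b953, bcf3}.
Reachable from 947d: {15c3, 1eda, 767c, 947d, a845, aa27, b953, bcf3}.
In 255f's history but not 947d's: {255f, a09c} — 2 commits.

2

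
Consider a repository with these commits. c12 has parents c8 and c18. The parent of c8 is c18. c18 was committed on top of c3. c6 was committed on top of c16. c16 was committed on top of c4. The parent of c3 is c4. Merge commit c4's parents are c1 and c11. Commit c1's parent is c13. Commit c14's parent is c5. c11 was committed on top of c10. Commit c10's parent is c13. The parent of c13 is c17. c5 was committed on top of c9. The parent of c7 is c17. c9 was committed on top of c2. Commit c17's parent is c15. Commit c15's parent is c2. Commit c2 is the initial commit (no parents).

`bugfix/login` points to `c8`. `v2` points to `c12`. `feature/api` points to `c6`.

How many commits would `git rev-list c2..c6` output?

Reachable from c6: {c1, c10, c11, c13, c15, c16, c17, c2, c4, c6}.
Reachable from c2: {c2}.
In c6's history but not c2's: {c1, c10, c11, c13, c15, c16, c17, c4, c6} — 9 commits.

9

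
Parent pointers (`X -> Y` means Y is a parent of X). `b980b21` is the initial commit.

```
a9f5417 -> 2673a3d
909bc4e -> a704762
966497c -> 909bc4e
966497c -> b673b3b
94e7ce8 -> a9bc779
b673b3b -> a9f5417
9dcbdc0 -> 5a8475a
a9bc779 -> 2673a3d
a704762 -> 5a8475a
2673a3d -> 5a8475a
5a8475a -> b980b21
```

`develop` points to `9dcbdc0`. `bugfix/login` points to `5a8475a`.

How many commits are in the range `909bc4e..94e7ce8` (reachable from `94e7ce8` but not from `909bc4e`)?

Reachable from 94e7ce8: {2673a3d, 5a8475a, 94e7ce8, a9bc779, b980b21}.
Reachable from 909bc4e: {5a8475a, 909bc4e, a704762, b980b21}.
In 94e7ce8's history but not 909bc4e's: {2673a3d, 94e7ce8, a9bc779} — 3 commits.

3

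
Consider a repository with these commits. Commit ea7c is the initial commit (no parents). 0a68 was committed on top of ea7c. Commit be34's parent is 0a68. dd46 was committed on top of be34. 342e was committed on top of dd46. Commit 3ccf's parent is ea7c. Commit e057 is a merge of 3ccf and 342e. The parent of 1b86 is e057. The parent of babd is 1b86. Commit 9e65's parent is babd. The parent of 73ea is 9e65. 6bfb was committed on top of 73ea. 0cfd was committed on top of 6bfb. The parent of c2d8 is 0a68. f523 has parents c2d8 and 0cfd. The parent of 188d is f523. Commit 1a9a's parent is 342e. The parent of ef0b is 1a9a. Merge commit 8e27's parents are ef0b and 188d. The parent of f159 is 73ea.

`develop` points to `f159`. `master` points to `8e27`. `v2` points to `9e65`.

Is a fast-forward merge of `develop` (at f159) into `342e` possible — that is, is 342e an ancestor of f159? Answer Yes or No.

A fast-forward from 342e to f159 is possible iff 342e is an ancestor of f159.
Ancestors of f159: {0a68, 1b86, 342e, 3ccf, 73ea, 9e65, babd, be34, dd46, e057, ea7c, f159}.
342e is among them, so fast-forward is possible.

Yes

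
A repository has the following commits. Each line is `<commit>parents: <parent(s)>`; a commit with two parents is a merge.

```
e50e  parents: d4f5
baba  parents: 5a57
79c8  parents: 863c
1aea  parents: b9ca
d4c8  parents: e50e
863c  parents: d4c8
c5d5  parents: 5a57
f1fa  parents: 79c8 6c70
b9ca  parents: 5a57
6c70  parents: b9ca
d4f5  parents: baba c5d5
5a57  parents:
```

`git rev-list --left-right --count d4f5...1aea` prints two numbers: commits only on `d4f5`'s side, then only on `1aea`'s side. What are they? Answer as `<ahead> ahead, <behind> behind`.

Reachable from d4f5: {5a57, baba, c5d5, d4f5}.
Reachable from 1aea: {1aea, 5a57, b9ca}.
Only in d4f5's history (ahead): {baba, c5d5, d4f5} — 3.
Only in 1aea's history (behind): {1aea, b9ca} — 2.

3 ahead, 2 behind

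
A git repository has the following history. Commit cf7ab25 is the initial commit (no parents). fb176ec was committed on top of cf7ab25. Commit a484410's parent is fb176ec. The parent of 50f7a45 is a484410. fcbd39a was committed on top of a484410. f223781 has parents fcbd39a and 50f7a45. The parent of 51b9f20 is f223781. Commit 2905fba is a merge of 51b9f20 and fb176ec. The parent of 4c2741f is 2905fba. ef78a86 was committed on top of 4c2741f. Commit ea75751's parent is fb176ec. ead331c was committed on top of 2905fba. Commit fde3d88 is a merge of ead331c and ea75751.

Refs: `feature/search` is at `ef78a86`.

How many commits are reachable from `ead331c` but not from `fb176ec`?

7

Reachable from ead331c: {2905fba, 50f7a45, 51b9f20, a484410, cf7ab25, ead331c, f223781, fb176ec, fcbd39a}.
Reachable from fb176ec: {cf7ab25, fb176ec}.
In ead331c's history but not fb176ec's: {2905fba, 50f7a45, 51b9f20, a484410, ead331c, f223781, fcbd39a} — 7 commits.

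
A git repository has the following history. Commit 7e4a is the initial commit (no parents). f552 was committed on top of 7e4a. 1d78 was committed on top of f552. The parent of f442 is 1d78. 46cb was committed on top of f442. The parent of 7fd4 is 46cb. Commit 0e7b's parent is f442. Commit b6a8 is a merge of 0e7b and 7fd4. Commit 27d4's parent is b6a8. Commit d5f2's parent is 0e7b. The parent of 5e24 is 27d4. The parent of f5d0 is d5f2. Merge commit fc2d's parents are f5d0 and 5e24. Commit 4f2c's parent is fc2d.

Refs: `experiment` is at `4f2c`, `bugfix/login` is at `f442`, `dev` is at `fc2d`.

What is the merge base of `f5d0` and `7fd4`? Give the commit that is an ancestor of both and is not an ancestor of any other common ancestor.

Ancestors of f5d0: {0e7b, 1d78, 7e4a, d5f2, f442, f552, f5d0}.
Ancestors of 7fd4: {1d78, 46cb, 7e4a, 7fd4, f442, f552}.
Common ancestors: {1d78, 7e4a, f442, f552}.
Among these, f442 is not an ancestor of any other common ancestor — it is the merge base.

f442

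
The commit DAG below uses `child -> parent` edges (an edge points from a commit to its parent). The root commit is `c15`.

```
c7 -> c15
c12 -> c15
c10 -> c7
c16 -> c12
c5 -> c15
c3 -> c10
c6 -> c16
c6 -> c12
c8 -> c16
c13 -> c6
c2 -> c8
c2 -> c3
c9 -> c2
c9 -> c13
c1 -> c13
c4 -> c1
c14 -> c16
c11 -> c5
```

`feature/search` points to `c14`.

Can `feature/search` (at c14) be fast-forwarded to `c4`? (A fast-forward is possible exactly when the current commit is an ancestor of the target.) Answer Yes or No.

No

A fast-forward from c14 to c4 is possible iff c14 is an ancestor of c4.
Ancestors of c4: {c1, c12, c13, c15, c16, c4, c6}.
c14 is not among them, so fast-forward is not possible.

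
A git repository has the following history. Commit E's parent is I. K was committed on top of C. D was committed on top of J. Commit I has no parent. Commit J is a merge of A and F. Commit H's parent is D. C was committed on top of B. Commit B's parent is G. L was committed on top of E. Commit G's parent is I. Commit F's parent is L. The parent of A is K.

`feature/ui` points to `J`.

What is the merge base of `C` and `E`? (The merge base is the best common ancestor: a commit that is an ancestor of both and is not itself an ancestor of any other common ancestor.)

Ancestors of C: {B, C, G, I}.
Ancestors of E: {E, I}.
Common ancestors: {I}.
The only common ancestor is I, so it is the merge base.

I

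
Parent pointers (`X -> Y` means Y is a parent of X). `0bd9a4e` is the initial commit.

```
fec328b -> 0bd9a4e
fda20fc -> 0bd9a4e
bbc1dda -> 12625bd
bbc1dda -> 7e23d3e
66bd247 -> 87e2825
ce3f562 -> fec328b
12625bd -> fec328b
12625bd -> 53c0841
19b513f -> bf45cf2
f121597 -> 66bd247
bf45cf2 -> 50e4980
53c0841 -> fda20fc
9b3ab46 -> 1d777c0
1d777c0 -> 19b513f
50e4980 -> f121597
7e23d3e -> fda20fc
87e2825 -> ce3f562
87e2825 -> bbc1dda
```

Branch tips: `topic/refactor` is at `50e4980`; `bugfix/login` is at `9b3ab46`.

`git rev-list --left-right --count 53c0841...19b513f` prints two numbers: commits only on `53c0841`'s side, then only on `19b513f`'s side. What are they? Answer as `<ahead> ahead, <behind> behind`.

0 ahead, 11 behind

Reachable from 53c0841: {0bd9a4e, 53c0841, fda20fc}.
Reachable from 19b513f: {0bd9a4e, 12625bd, 19b513f, 50e4980, 53c0841, 66bd247, 7e23d3e, 87e2825, bbc1dda, bf45cf2, ce3f562, f121597, fda20fc, fec328b}.
Only in 53c0841's history (ahead): {} — 0.
Only in 19b513f's history (behind): {12625bd, 19b513f, 50e4980, 66bd247, 7e23d3e, 87e2825, bbc1dda, bf45cf2, ce3f562, f121597, fec328b} — 11.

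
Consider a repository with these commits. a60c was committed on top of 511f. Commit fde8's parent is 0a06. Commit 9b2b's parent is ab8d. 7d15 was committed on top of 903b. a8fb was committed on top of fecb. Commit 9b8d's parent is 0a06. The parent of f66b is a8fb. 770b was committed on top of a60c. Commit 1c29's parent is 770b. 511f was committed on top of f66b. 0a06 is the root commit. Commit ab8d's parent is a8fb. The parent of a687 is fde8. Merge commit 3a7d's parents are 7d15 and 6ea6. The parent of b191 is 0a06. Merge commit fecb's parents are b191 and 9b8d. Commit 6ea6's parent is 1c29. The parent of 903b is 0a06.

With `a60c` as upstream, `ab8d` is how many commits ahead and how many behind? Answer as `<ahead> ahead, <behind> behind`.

Reachable from ab8d: {0a06, 9b8d, a8fb, ab8d, b191, fecb}.
Reachable from a60c: {0a06, 511f, 9b8d, a60c, a8fb, b191, f66b, fecb}.
Only in ab8d's history (ahead): {ab8d} — 1.
Only in a60c's history (behind): {511f, a60c, f66b} — 3.

1 ahead, 3 behind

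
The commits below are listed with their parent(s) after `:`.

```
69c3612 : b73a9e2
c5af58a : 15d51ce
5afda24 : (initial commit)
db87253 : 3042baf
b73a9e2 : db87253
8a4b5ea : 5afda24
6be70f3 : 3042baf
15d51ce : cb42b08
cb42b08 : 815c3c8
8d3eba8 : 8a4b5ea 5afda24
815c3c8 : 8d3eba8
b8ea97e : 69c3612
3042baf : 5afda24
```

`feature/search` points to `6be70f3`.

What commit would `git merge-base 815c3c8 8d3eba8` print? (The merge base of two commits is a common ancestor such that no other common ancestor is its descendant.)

8d3eba8

Ancestors of 815c3c8: {5afda24, 815c3c8, 8a4b5ea, 8d3eba8}.
Ancestors of 8d3eba8: {5afda24, 8a4b5ea, 8d3eba8}.
Common ancestors: {5afda24, 8a4b5ea, 8d3eba8}.
Among these, 8d3eba8 is not an ancestor of any other common ancestor — it is the merge base.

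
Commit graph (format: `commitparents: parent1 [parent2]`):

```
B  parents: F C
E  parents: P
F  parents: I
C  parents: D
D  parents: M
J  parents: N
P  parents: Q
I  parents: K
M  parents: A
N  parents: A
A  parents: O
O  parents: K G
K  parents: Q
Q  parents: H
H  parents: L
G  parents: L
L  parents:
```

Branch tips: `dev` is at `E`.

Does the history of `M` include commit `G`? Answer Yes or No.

Yes

Ancestors of M (commits reachable by following parents): {A, G, H, K, L, M, O, Q}.
G is in that set, so it is an ancestor of M.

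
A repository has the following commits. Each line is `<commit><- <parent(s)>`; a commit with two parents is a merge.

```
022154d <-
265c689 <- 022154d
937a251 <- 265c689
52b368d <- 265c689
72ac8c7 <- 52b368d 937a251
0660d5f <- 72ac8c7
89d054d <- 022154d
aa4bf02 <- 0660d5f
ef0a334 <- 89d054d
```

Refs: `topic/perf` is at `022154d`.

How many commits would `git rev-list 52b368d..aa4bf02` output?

Reachable from aa4bf02: {022154d, 0660d5f, 265c689, 52b368d, 72ac8c7, 937a251, aa4bf02}.
Reachable from 52b368d: {022154d, 265c689, 52b368d}.
In aa4bf02's history but not 52b368d's: {0660d5f, 72ac8c7, 937a251, aa4bf02} — 4 commits.

4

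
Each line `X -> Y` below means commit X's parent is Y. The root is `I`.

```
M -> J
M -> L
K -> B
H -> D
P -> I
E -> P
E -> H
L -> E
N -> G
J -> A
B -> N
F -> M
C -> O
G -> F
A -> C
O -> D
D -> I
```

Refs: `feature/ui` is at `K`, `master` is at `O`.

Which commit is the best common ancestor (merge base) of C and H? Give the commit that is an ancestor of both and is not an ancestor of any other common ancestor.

Ancestors of C: {C, D, I, O}.
Ancestors of H: {D, H, I}.
Common ancestors: {D, I}.
Among these, D is not an ancestor of any other common ancestor — it is the merge base.

D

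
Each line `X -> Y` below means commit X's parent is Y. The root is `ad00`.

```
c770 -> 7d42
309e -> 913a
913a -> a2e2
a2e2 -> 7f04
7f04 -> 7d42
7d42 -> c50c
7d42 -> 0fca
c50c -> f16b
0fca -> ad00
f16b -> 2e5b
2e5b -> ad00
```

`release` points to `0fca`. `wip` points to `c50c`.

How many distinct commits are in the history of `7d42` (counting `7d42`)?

6

Walking parent pointers from 7d42: reachable set = {0fca, 2e5b, 7d42, ad00, c50c, f16b}.
That is 6 commits.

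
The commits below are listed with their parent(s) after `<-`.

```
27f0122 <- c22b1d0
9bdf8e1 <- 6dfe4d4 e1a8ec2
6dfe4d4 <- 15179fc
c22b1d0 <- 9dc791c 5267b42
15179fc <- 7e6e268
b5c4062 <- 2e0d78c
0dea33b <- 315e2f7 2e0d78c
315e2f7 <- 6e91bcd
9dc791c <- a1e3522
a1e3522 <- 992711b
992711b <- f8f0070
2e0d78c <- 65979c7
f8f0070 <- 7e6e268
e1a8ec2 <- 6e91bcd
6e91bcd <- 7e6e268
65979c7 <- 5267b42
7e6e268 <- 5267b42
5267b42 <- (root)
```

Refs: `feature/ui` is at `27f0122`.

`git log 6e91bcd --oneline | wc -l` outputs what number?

Walking parent pointers from 6e91bcd: reachable set = {5267b42, 6e91bcd, 7e6e268}.
That is 3 commits.

3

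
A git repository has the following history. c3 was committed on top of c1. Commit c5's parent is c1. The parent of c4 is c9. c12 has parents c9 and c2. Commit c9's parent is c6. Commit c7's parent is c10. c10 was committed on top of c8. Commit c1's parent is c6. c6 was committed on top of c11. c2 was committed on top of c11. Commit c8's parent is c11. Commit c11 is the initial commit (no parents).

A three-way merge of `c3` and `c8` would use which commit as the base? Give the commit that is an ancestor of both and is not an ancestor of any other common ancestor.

Ancestors of c3: {c1, c11, c3, c6}.
Ancestors of c8: {c11, c8}.
Common ancestors: {c11}.
The only common ancestor is c11, so it is the merge base.

c11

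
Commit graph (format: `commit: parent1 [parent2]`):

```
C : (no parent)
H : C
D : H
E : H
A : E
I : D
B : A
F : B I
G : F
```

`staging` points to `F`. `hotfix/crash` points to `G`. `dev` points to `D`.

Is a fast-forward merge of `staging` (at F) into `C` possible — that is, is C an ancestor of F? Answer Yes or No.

Yes

A fast-forward from C to F is possible iff C is an ancestor of F.
Ancestors of F: {A, B, C, D, E, F, H, I}.
C is among them, so fast-forward is possible.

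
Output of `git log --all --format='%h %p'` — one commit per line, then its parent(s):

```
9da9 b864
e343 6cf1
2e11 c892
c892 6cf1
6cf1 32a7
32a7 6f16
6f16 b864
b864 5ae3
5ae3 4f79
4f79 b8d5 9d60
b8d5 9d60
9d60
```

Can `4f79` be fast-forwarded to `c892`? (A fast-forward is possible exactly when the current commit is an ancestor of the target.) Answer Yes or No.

A fast-forward from 4f79 to c892 is possible iff 4f79 is an ancestor of c892.
Ancestors of c892: {32a7, 4f79, 5ae3, 6cf1, 6f16, 9d60, b864, b8d5, c892}.
4f79 is among them, so fast-forward is possible.

Yes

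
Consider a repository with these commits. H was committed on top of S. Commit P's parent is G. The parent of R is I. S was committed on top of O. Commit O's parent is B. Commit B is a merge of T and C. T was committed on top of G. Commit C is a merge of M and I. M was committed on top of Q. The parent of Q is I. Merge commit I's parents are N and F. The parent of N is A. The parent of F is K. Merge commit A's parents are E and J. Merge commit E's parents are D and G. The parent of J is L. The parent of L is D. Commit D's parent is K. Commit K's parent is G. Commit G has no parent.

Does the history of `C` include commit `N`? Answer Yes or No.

Yes

Ancestors of C (commits reachable by following parents): {A, C, D, E, F, G, I, J, K, L, M, N, Q}.
N is in that set, so it is an ancestor of C.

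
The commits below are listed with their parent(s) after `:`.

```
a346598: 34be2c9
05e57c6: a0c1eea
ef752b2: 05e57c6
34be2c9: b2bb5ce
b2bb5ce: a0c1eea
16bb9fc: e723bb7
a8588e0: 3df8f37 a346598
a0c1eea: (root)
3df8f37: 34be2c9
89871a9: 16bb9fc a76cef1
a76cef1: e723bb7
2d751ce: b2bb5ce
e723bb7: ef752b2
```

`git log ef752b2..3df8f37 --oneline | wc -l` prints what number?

Reachable from 3df8f37: {34be2c9, 3df8f37, a0c1eea, b2bb5ce}.
Reachable from ef752b2: {05e57c6, a0c1eea, ef752b2}.
In 3df8f37's history but not ef752b2's: {34be2c9, 3df8f37, b2bb5ce} — 3 commits.

3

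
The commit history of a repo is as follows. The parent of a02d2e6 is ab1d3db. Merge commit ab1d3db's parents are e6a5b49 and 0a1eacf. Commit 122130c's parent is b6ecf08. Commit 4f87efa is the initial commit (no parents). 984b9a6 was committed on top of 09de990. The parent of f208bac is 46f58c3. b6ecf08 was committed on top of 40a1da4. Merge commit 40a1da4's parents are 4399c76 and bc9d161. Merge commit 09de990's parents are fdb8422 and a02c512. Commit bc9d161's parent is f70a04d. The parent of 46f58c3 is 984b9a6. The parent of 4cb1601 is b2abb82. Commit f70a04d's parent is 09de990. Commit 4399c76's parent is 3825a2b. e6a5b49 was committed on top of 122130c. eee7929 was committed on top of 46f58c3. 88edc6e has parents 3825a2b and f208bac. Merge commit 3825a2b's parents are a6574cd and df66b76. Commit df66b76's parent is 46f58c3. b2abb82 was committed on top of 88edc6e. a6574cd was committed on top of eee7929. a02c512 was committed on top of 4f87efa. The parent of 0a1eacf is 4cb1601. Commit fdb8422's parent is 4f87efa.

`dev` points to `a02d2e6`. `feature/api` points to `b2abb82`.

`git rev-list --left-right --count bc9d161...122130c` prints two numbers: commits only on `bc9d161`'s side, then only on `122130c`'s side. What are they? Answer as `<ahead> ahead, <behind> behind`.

Reachable from bc9d161: {09de990, 4f87efa, a02c512, bc9d161, f70a04d, fdb8422}.
Reachable from 122130c: {09de990, 122130c, 3825a2b, 40a1da4, 4399c76, 46f58c3, 4f87efa, 984b9a6, a02c512, a6574cd, b6ecf08, bc9d161, df66b76, eee7929, f70a04d, fdb8422}.
Only in bc9d161's history (ahead): {} — 0.
Only in 122130c's history (behind): {122130c, 3825a2b, 40a1da4, 4399c76, 46f58c3, 984b9a6, a6574cd, b6ecf08, df66b76, eee7929} — 10.

0 ahead, 10 behind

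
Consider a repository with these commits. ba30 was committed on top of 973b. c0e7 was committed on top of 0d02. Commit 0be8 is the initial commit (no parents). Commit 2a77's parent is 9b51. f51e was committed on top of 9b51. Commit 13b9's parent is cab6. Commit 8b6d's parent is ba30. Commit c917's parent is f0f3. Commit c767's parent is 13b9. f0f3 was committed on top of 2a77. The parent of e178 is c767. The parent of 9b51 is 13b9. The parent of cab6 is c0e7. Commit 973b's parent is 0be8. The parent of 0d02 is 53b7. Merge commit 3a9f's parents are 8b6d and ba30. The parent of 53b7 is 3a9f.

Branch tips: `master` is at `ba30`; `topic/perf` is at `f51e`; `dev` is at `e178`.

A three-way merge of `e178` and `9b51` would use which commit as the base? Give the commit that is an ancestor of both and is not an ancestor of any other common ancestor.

13b9

Ancestors of e178: {0be8, 0d02, 13b9, 3a9f, 53b7, 8b6d, 973b, ba30, c0e7, c767, cab6, e178}.
Ancestors of 9b51: {0be8, 0d02, 13b9, 3a9f, 53b7, 8b6d, 973b, 9b51, ba30, c0e7, cab6}.
Common ancestors: {0be8, 0d02, 13b9, 3a9f, 53b7, 8b6d, 973b, ba30, c0e7, cab6}.
Among these, 13b9 is not an ancestor of any other common ancestor — it is the merge base.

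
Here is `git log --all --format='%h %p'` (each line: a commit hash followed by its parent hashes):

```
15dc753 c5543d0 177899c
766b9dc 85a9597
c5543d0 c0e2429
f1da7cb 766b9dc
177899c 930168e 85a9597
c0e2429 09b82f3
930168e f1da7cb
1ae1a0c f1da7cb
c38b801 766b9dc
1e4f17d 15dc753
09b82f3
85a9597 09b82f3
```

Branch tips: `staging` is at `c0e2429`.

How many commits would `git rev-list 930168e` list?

5

Walking parent pointers from 930168e: reachable set = {09b82f3, 766b9dc, 85a9597, 930168e, f1da7cb}.
That is 5 commits.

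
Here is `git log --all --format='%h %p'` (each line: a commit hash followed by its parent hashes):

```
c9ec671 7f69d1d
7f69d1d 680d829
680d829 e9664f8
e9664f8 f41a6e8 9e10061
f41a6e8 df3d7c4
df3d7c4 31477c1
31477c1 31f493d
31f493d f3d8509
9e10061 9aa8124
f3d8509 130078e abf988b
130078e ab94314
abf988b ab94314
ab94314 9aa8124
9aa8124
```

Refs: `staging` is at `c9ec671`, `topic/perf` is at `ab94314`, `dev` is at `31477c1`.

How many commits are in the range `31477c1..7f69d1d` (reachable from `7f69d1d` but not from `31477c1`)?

Reachable from 7f69d1d: {130078e, 31477c1, 31f493d, 680d829, 7f69d1d, 9aa8124, 9e10061, ab94314, abf988b, df3d7c4, e9664f8, f3d8509, f41a6e8}.
Reachable from 31477c1: {130078e, 31477c1, 31f493d, 9aa8124, ab94314, abf988b, f3d8509}.
In 7f69d1d's history but not 31477c1's: {680d829, 7f69d1d, 9e10061, df3d7c4, e9664f8, f41a6e8} — 6 commits.

6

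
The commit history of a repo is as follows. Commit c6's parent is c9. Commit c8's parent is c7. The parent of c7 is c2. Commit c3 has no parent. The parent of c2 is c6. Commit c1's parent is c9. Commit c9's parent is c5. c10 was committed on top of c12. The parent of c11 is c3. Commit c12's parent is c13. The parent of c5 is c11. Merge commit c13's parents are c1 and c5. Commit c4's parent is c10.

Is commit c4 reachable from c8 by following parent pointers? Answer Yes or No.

Ancestors of c8: {c11, c2, c3, c5, c6, c7, c8, c9}.
c4 is not in that set, so it is not an ancestor of c8.

No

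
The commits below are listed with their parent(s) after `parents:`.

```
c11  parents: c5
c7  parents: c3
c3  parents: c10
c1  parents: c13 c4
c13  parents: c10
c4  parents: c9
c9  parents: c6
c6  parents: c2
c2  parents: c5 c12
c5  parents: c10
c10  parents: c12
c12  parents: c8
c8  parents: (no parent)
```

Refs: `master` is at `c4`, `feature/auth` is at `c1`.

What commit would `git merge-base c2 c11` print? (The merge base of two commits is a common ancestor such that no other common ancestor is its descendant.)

c5

Ancestors of c2: {c10, c12, c2, c5, c8}.
Ancestors of c11: {c10, c11, c12, c5, c8}.
Common ancestors: {c10, c12, c5, c8}.
Among these, c5 is not an ancestor of any other common ancestor — it is the merge base.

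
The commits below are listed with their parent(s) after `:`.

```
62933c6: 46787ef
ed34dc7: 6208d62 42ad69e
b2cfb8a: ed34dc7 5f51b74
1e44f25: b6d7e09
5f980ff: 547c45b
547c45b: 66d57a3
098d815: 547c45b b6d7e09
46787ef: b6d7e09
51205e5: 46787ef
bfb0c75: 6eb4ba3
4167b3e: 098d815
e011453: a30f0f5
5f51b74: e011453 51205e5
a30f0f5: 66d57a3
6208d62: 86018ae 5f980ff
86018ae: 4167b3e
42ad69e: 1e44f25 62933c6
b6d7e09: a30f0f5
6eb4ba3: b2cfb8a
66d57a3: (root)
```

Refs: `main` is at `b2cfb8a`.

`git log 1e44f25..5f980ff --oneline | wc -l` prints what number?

2

Reachable from 5f980ff: {547c45b, 5f980ff, 66d57a3}.
Reachable from 1e44f25: {1e44f25, 66d57a3, a30f0f5, b6d7e09}.
In 5f980ff's history but not 1e44f25's: {547c45b, 5f980ff} — 2 commits.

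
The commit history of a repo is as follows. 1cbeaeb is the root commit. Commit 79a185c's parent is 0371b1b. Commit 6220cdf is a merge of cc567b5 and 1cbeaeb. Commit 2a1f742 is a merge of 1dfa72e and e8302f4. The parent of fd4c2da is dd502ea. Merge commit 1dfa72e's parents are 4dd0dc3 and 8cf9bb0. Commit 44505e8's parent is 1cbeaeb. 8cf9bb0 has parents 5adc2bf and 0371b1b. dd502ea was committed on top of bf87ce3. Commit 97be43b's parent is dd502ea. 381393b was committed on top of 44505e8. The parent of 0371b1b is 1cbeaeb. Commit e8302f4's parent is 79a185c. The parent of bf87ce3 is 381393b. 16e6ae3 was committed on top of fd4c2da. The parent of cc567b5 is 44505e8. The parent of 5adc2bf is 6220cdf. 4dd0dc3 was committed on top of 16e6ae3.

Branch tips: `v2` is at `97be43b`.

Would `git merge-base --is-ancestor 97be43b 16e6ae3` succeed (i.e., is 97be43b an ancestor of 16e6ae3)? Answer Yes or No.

Ancestors of 16e6ae3: {16e6ae3, 1cbeaeb, 381393b, 44505e8, bf87ce3, dd502ea, fd4c2da}.
97be43b is not in that set, so it is not an ancestor of 16e6ae3.

No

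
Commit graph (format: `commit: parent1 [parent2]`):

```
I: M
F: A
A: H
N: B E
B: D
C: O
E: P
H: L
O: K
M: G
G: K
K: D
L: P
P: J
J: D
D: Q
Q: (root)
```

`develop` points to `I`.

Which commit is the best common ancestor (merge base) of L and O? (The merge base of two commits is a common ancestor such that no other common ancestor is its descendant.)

Ancestors of L: {D, J, L, P, Q}.
Ancestors of O: {D, K, O, Q}.
Common ancestors: {D, Q}.
Among these, D is not an ancestor of any other common ancestor — it is the merge base.

D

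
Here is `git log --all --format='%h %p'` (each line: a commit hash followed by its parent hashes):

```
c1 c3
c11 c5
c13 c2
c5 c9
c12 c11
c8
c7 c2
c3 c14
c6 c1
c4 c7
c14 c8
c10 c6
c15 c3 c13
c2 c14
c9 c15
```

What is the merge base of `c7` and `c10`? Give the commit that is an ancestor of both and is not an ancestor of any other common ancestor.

c14

Ancestors of c7: {c14, c2, c7, c8}.
Ancestors of c10: {c1, c10, c14, c3, c6, c8}.
Common ancestors: {c14, c8}.
Among these, c14 is not an ancestor of any other common ancestor — it is the merge base.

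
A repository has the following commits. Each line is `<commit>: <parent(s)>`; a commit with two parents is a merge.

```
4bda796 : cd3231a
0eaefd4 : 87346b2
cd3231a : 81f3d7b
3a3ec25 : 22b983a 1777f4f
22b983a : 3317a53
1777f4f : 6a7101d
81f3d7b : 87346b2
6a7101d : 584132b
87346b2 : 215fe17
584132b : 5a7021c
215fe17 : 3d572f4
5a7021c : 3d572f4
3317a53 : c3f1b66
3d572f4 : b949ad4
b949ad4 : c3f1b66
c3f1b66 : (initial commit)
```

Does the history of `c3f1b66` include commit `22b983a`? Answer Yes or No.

No

Ancestors of c3f1b66: {c3f1b66}.
22b983a is not in that set, so it is not an ancestor of c3f1b66.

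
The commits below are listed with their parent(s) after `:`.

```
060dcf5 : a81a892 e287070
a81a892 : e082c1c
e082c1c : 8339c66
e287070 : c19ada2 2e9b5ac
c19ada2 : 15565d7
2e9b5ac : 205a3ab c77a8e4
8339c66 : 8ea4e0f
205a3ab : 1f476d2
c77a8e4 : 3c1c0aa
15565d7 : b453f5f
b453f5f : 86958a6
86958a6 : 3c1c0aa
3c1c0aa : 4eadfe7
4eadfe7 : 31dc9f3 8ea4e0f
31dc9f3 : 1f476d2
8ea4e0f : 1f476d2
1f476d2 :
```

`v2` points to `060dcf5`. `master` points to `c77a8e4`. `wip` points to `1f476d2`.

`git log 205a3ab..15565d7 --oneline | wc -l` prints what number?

7

Reachable from 15565d7: {15565d7, 1f476d2, 31dc9f3, 3c1c0aa, 4eadfe7, 86958a6, 8ea4e0f, b453f5f}.
Reachable from 205a3ab: {1f476d2, 205a3ab}.
In 15565d7's history but not 205a3ab's: {15565d7, 31dc9f3, 3c1c0aa, 4eadfe7, 86958a6, 8ea4e0f, b453f5f} — 7 commits.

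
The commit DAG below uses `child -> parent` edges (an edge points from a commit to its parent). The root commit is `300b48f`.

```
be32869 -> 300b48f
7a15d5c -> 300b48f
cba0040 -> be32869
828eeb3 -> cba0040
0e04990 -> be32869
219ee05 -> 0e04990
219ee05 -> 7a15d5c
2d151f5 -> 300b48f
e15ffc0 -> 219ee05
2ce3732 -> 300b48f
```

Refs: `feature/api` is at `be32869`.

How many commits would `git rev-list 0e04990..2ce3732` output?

Reachable from 2ce3732: {2ce3732, 300b48f}.
Reachable from 0e04990: {0e04990, 300b48f, be32869}.
In 2ce3732's history but not 0e04990's: {2ce3732} — 1 commit.

1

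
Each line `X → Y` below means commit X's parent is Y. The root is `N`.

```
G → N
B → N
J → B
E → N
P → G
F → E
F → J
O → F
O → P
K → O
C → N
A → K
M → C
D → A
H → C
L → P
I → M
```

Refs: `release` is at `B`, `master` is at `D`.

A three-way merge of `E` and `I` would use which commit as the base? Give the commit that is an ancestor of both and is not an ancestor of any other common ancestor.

Ancestors of E: {E, N}.
Ancestors of I: {C, I, M, N}.
Common ancestors: {N}.
The only common ancestor is N, so it is the merge base.

N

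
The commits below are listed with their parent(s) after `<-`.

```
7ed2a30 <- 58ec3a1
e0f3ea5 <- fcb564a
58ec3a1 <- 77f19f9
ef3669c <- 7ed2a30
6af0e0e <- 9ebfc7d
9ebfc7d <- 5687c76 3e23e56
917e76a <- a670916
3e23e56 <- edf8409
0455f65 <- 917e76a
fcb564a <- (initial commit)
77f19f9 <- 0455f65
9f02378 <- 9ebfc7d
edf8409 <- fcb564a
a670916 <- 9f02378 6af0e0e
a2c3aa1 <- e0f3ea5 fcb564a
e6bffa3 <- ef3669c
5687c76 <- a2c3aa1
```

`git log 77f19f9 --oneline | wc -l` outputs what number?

Walking parent pointers from 77f19f9: reachable set = {0455f65, 3e23e56, 5687c76, 6af0e0e, 77f19f9, 917e76a, 9ebfc7d, 9f02378, a2c3aa1, a670916, e0f3ea5, edf8409, fcb564a}.
That is 13 commits.

13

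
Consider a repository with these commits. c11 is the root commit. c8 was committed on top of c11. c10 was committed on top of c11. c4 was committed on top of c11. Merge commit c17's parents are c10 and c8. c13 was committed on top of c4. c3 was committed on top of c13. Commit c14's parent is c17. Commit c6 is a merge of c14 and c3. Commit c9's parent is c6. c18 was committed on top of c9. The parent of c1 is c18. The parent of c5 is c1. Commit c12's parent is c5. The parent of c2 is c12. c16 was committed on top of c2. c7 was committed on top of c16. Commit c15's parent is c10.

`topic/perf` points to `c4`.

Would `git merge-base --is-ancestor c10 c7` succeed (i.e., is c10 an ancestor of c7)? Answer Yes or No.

Ancestors of c7 (commits reachable by following parents): {c1, c10, c11, c12, c13, c14, c16, c17, c18, c2, c3, c4, c5, c6, c7, c8, c9}.
c10 is in that set, so it is an ancestor of c7.

Yes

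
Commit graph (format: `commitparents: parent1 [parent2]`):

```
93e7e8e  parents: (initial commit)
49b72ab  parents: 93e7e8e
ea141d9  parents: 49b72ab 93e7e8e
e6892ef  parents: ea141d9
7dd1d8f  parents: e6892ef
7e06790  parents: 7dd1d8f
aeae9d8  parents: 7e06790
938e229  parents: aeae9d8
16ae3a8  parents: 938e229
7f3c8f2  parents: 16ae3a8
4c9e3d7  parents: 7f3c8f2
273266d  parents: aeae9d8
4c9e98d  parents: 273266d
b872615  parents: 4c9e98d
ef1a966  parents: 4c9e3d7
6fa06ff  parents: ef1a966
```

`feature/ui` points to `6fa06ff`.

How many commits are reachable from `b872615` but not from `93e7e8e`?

Reachable from b872615: {273266d, 49b72ab, 4c9e98d, 7dd1d8f, 7e06790, 93e7e8e, aeae9d8, b872615, e6892ef, ea141d9}.
Reachable from 93e7e8e: {93e7e8e}.
In b872615's history but not 93e7e8e's: {273266d, 49b72ab, 4c9e98d, 7dd1d8f, 7e06790, aeae9d8, b872615, e6892ef, ea141d9} — 9 commits.

9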